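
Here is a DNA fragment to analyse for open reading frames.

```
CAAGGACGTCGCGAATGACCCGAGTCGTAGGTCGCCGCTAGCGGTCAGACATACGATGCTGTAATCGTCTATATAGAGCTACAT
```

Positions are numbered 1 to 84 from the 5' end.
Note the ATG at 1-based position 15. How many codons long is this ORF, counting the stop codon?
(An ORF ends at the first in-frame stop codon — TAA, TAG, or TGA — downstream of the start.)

9

Codons from position 15: ATG (15–17), ACC (18–20), CGA (21–23), GTC (24–26), GTA (27–29), GGT (30–32), CGC (33–35), CGC (36–38), TAG (39–41).
TAG is the first in-frame stop; that's 9 codons including the stop.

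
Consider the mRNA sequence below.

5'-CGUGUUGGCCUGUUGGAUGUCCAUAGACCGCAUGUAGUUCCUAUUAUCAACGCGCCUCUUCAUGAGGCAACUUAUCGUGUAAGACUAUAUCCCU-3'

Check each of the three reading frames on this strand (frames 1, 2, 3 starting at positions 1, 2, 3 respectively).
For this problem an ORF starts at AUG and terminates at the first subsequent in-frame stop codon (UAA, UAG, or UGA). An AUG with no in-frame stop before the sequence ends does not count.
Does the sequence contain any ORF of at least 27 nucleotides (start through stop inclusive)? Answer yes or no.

no

Frame 1: CGU GUU GGC CUG UUG GAU GUC CAU AGA CCG CAU GUA GUU CCU AUU AUC AAC GCG CCU CUU CAU GAG GCA ACU UAU CGU GUA AGA CUA UAU CCC — no AUG→stop ORF.
Frame 2: GUG UUG GCC UGU UGG AUG UCC AUA GAC CGC AUG UAG UUC CUA UUA UCA ACG CGC CUC UUC AUG AGG CAA CUU AUC GUG UAA GAC UAU AUC CCU — AUG at 17, stop UAG at 35 → 21 nt; AUG at 32, stop UAG at 35 → 6 nt; AUG at 62, stop UAA at 80 → 21 nt.
Frame 3: UGU UGG CCU GUU GGA UGU CCA UAG ACC GCA UGU AGU UCC UAU UAU CAA CGC GCC UCU UCA UGA GGC AAC UUA UCG UGU AAG ACU AUA UCC — no AUG→stop ORF.
Largest ORF found is 21 nucleotides < 27, so no.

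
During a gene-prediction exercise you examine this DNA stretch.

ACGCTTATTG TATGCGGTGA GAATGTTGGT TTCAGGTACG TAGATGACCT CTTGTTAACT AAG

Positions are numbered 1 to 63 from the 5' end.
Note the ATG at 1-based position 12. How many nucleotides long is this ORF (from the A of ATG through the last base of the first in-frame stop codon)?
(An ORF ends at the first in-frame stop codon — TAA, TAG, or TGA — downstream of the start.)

9

Codons from position 12: ATG (12–14), CGG (15–17), TGA (18–20).
TGA is the first in-frame stop; ORF spans 12–20, 9 nucleotides.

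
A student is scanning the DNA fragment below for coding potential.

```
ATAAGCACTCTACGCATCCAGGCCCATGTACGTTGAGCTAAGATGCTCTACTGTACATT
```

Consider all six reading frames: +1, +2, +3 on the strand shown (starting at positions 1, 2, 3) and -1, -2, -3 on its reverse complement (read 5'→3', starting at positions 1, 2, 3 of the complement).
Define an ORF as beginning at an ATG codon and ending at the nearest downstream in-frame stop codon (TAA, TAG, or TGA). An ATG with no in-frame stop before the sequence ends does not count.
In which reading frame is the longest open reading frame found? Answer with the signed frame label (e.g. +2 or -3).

-2

Reverse complement (5'→3'): AATGTACAGTAGAGCATCTTAGCTCAACGTACATGGGCCTGGATGCGTAGAGTGCTTAT
Frame +1: ATA AGC ACT CTA CGC ATC CAG GCC CAT GTA CGT TGA GCT AAG ATG CTC TAC TGT ACA — no ATG→stop ORF.
Frame +2: TAA GCA CTC TAC GCA TCC AGG CCC ATG TAC GTT GAG CTA AGA TGC TCT ACT GTA CAT — no ATG→stop ORF.
Frame +3: AAG CAC TCT ACG CAT CCA GGC CCA TGT ACG TTG AGC TAA GAT GCT CTA CTG TAC ATT — no ATG→stop ORF.
Frame -1: AAT GTA CAG TAG AGC ATC TTA GCT CAA CGT ACA TGG GCC TGG ATG CGT AGA GTG CTT — no ATG→stop ORF.
Frame -2: ATG TAC AGT AGA GCA TCT TAG CTC AAC GTA CAT GGG CCT GGA TGC GTA GAG TGC TTA — ATG at 2, stop TAG at 20 → 21 nt.
Frame -3: TGT ACA GTA GAG CAT CTT AGC TCA ACG TAC ATG GGC CTG GAT GCG TAG AGT GCT TAT — ATG at 33, stop TAG at 48 → 18 nt.
Longest ORF is 21 nt in frame -2 (positions 2–22).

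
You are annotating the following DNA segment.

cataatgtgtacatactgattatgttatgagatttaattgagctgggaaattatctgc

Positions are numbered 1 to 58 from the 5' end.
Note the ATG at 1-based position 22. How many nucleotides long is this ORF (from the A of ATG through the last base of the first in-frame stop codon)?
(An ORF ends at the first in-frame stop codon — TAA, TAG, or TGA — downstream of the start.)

9

Codons from position 22: ATG (22–24), TTA (25–27), TGA (28–30).
TGA is the first in-frame stop; ORF spans 22–30, 9 nucleotides.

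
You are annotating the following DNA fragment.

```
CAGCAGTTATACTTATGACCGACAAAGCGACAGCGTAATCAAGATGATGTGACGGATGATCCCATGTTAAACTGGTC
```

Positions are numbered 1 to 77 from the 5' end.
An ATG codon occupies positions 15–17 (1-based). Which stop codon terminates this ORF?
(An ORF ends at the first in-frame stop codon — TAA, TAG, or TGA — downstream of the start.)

Codons from position 15: ATG (15–17), ACC (18–20), GAC (21–23), AAA (24–26), GCG (27–29), ACA (30–32), GCG (33–35), TAA (36–38).
The first in-frame stop codon is TAA.

TAA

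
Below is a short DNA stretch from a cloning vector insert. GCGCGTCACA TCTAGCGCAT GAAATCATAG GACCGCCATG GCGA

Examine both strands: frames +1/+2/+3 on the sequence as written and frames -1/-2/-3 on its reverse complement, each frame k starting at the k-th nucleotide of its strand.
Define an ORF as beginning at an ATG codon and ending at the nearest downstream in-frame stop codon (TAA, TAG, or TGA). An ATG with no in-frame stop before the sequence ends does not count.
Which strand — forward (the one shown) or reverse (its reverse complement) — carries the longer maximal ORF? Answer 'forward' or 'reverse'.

Reverse complement (5'→3'): TCGCCATGGCGGTCCTATGATTTCATGCGCTAGATGTGACGCGC
Frame +1: GCG CGT CAC ATC TAG CGC ATG AAA TCA TAG GAC CGC CAT GGC — ATG at 19, stop TAG at 28 → 12 nt.
Frame +2: CGC GTC ACA TCT AGC GCA TGA AAT CAT AGG ACC GCC ATG GCG — no ATG→stop ORF.
Frame +3: GCG TCA CAT CTA GCG CAT GAA ATC ATA GGA CCG CCA TGG CGA — no ATG→stop ORF.
Frame -1: TCG CCA TGG CGG TCC TAT GAT TTC ATG CGC TAG ATG TGA CGC — ATG at 25, stop TAG at 31 → 9 nt; ATG at 34, stop TGA at 37 → 6 nt.
Frame -2: CGC CAT GGC GGT CCT ATG ATT TCA TGC GCT AGA TGT GAC GCG — no ATG→stop ORF.
Frame -3: GCC ATG GCG GTC CTA TGA TTT CAT GCG CTA GAT GTG ACG CGC — ATG at 6, stop TGA at 18 → 15 nt.
Forward-strand max 12 nt; reverse-strand max 15 nt. The reverse strand has the longer ORF.

reverse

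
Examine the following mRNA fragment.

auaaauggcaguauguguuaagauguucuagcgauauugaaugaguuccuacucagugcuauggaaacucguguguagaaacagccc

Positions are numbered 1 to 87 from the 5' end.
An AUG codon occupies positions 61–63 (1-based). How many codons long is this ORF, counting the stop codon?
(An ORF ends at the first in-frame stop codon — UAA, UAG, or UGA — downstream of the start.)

6

Codons from position 61: AUG (61–63), GAA (64–66), ACU (67–69), CGU (70–72), GUG (73–75), UAG (76–78).
UAG is the first in-frame stop; that's 6 codons including the stop.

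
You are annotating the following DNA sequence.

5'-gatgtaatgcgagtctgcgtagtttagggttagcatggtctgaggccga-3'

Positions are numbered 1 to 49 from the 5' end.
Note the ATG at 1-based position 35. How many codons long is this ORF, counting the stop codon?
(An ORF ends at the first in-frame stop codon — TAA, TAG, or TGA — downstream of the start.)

Codons from position 35: ATG (35–37), GTC (38–40), TGA (41–43).
TGA is the first in-frame stop; that's 3 codons including the stop.

3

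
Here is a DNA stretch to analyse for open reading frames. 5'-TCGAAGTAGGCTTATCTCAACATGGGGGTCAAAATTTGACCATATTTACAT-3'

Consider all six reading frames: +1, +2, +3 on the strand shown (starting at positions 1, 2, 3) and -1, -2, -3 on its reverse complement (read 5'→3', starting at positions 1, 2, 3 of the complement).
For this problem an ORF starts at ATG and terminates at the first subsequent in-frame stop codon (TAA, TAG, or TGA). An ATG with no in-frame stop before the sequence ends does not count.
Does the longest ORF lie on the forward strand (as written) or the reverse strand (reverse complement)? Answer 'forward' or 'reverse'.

forward

Reverse complement (5'→3'): ATGTAAATATGGTCAAATTTTGACCCCCATGTTGAGATAAGCCTACTTCGA
Frame +1: TCG AAG TAG GCT TAT CTC AAC ATG GGG GTC AAA ATT TGA CCA TAT TTA CAT — ATG at 22, stop TGA at 37 → 18 nt.
Frame +2: CGA AGT AGG CTT ATC TCA ACA TGG GGG TCA AAA TTT GAC CAT ATT TAC — no ATG→stop ORF.
Frame +3: GAA GTA GGC TTA TCT CAA CAT GGG GGT CAA AAT TTG ACC ATA TTT ACA — no ATG→stop ORF.
Frame -1: ATG TAA ATA TGG TCA AAT TTT GAC CCC CAT GTT GAG ATA AGC CTA CTT CGA — ATG at 1, stop TAA at 4 → 6 nt.
Frame -2: TGT AAA TAT GGT CAA ATT TTG ACC CCC ATG TTG AGA TAA GCC TAC TTC — ATG at 29, stop TAA at 38 → 12 nt.
Frame -3: GTA AAT ATG GTC AAA TTT TGA CCC CCA TGT TGA GAT AAG CCT ACT TCG — ATG at 9, stop TGA at 21 → 15 nt.
Forward-strand max 18 nt; reverse-strand max 15 nt. The forward strand has the longer ORF.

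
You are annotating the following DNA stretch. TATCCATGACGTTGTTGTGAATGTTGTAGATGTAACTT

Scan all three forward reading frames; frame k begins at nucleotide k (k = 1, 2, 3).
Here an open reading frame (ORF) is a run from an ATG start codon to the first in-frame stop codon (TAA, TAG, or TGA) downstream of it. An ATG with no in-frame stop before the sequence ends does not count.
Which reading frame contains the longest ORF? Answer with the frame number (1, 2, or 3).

Frame 1: TAT CCA TGA CGT TGT TGT GAA TGT TGT AGA TGT AAC — no ATG→stop ORF.
Frame 2: ATC CAT GAC GTT GTT GTG AAT GTT GTA GAT GTA ACT — no ATG→stop ORF.
Frame 3: TCC ATG ACG TTG TTG TGA ATG TTG TAG ATG TAA CTT — ATG at 6, stop TGA at 18 → 15 nt; ATG at 21, stop TAG at 27 → 9 nt; ATG at 30, stop TAA at 33 → 6 nt.
Longest ORF is 15 nt in frame 3 (positions 6–20).

3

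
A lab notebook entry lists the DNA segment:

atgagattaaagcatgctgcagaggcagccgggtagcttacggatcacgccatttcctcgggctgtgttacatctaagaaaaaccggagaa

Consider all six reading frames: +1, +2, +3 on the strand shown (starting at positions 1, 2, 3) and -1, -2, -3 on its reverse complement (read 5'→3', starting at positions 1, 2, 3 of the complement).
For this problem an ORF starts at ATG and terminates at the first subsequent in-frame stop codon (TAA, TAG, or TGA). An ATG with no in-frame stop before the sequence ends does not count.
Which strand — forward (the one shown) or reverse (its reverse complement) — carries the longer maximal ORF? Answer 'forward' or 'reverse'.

Reverse complement (5'→3'): TTCTCCGGTTTTTCTTAGATGTAACACAGCCCGAGGAAATGGCGTGATCCGTAAGCTACCCGGCTGCCTCTGCAGCATGCTTTAATCTCAT
Frame +1: ATG AGA TTA AAG CAT GCT GCA GAG GCA GCC GGG TAG CTT ACG GAT CAC GCC ATT TCC TCG GGC TGT GTT ACA TCT AAG AAA AAC CGG AGA — ATG at 1, stop TAG at 34 → 36 nt.
Frame +2: TGA GAT TAA AGC ATG CTG CAG AGG CAG CCG GGT AGC TTA CGG ATC ACG CCA TTT CCT CGG GCT GTG TTA CAT CTA AGA AAA ACC GGA GAA — no ATG→stop ORF.
Frame +3: GAG ATT AAA GCA TGC TGC AGA GGC AGC CGG GTA GCT TAC GGA TCA CGC CAT TTC CTC GGG CTG TGT TAC ATC TAA GAA AAA CCG GAG — no ATG→stop ORF.
Frame -1: TTC TCC GGT TTT TCT TAG ATG TAA CAC AGC CCG AGG AAA TGG CGT GAT CCG TAA GCT ACC CGG CTG CCT CTG CAG CAT GCT TTA ATC TCA — ATG at 19, stop TAA at 22 → 6 nt.
Frame -2: TCT CCG GTT TTT CTT AGA TGT AAC ACA GCC CGA GGA AAT GGC GTG ATC CGT AAG CTA CCC GGC TGC CTC TGC AGC ATG CTT TAA TCT CAT — ATG at 77, stop TAA at 83 → 9 nt.
Frame -3: CTC CGG TTT TTC TTA GAT GTA ACA CAG CCC GAG GAA ATG GCG TGA TCC GTA AGC TAC CCG GCT GCC TCT GCA GCA TGC TTT AAT CTC — ATG at 39, stop TGA at 45 → 9 nt.
Forward-strand max 36 nt; reverse-strand max 9 nt. The forward strand has the longer ORF.

forward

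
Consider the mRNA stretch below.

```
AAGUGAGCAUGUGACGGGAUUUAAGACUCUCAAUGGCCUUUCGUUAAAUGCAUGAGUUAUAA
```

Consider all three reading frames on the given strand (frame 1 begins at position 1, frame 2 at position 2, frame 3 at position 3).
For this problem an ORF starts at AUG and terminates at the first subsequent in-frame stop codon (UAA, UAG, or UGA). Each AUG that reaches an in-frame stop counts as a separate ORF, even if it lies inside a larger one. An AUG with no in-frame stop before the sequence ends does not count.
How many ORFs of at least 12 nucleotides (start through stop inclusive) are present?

2

Frame 1: AAG UGA GCA UGU GAC GGG AUU UAA GAC UCU CAA UGG CCU UUC GUU AAA UGC AUG AGU UAU — no AUG→stop ORF.
Frame 2: AGU GAG CAU GUG ACG GGA UUU AAG ACU CUC AAU GGC CUU UCG UUA AAU GCA UGA GUU AUA — no AUG→stop ORF.
Frame 3: GUG AGC AUG UGA CGG GAU UUA AGA CUC UCA AUG GCC UUU CGU UAA AUG CAU GAG UUA UAA — AUG at 9, stop UGA at 12 → 6 nt; AUG at 33, stop UAA at 45 → 15 nt; AUG at 48, stop UAA at 60 → 15 nt.
ORFs ≥ 12 nucleotides: frame 3 33–47 (15 nucleotides), frame 3 48–62 (15 nucleotides). Count = 2.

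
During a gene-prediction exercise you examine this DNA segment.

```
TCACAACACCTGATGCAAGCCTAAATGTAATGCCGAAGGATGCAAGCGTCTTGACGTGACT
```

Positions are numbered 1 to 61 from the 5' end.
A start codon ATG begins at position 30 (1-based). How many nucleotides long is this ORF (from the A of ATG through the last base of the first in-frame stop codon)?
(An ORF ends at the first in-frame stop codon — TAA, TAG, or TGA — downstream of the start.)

Codons from position 30: ATG (30–32), CCG (33–35), AAG (36–38), GAT (39–41), GCA (42–44), AGC (45–47), GTC (48–50), TTG (51–53), ACG (54–56), TGA (57–59).
TGA is the first in-frame stop; ORF spans 30–59, 30 nucleotides.

30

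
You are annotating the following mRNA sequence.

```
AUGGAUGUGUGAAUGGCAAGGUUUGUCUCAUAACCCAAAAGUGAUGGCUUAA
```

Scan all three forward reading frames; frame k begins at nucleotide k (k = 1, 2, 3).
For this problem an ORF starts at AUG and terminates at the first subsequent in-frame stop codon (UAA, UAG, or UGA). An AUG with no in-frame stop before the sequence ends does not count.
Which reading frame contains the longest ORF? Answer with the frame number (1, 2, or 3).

2

Frame 1: AUG GAU GUG UGA AUG GCA AGG UUU GUC UCA UAA CCC AAA AGU GAU GGC UUA — AUG at 1, stop UGA at 10 → 12 nt; AUG at 13, stop UAA at 31 → 21 nt.
Frame 2: UGG AUG UGU GAA UGG CAA GGU UUG UCU CAU AAC CCA AAA GUG AUG GCU UAA — AUG at 5, stop UAA at 50 → 48 nt; AUG at 44, stop UAA at 50 → 9 nt.
Frame 3: GGA UGU GUG AAU GGC AAG GUU UGU CUC AUA ACC CAA AAG UGA UGG CUU — no AUG→stop ORF.
Longest ORF is 48 nt in frame 2 (positions 5–52).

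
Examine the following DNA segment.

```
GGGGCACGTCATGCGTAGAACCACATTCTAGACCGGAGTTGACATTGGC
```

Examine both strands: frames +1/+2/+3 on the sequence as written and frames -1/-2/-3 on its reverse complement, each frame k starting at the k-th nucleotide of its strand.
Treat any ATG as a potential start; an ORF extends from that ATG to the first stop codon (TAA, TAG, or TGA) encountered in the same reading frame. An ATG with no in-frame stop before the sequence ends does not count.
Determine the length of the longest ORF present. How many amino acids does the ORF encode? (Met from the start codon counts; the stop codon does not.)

Reverse complement (5'→3'): GCCAATGTCAACTCCGGTCTAGAATGTGGTTCTACGCATGACGTGCCCC
Frame +1: GGG GCA CGT CAT GCG TAG AAC CAC ATT CTA GAC CGG AGT TGA CAT TGG — no ATG→stop ORF.
Frame +2: GGG CAC GTC ATG CGT AGA ACC ACA TTC TAG ACC GGA GTT GAC ATT GGC — ATG at 11, stop TAG at 29 → 21 nt.
Frame +3: GGC ACG TCA TGC GTA GAA CCA CAT TCT AGA CCG GAG TTG ACA TTG — no ATG→stop ORF.
Frame -1: GCC AAT GTC AAC TCC GGT CTA GAA TGT GGT TCT ACG CAT GAC GTG CCC — no ATG→stop ORF.
Frame -2: CCA ATG TCA ACT CCG GTC TAG AAT GTG GTT CTA CGC ATG ACG TGC CCC — ATG at 5, stop TAG at 20 → 18 nt.
Frame -3: CAA TGT CAA CTC CGG TCT AGA ATG TGG TTC TAC GCA TGA CGT GCC — ATG at 24, stop TGA at 39 → 18 nt.
Longest: frame +2, positions 11–31, 21 nt = 7 codons = 6 aa. → 6 amino acids.

6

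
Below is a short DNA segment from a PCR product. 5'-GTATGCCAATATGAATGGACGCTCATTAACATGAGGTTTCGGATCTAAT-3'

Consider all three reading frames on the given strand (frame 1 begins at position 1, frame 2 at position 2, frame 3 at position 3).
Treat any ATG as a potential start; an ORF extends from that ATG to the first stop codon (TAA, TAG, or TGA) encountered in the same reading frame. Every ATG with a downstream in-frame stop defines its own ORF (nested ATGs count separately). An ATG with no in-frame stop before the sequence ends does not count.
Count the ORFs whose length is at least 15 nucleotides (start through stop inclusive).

3

Frame 1: GTA TGC CAA TAT GAA TGG ACG CTC ATT AAC ATG AGG TTT CGG ATC TAA — ATG at 31, stop TAA at 46 → 18 nt.
Frame 2: TAT GCC AAT ATG AAT GGA CGC TCA TTA ACA TGA GGT TTC GGA TCT AAT — ATG at 11, stop TGA at 32 → 24 nt.
Frame 3: ATG CCA ATA TGA ATG GAC GCT CAT TAA CAT GAG GTT TCG GAT CTA — ATG at 3, stop TGA at 12 → 12 nt; ATG at 15, stop TAA at 27 → 15 nt.
ORFs ≥ 15 nucleotides: frame 1 31–48 (18 nucleotides), frame 2 11–34 (24 nucleotides), frame 3 15–29 (15 nucleotides). Count = 3.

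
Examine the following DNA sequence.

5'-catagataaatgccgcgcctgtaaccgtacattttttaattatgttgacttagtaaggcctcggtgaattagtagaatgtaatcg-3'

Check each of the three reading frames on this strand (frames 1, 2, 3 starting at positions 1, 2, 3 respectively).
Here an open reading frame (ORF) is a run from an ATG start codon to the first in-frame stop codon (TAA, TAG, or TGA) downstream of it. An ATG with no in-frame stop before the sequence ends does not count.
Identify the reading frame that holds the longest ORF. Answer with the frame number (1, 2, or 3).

Frame 1: CAT AGA TAA ATG CCG CGC CTG TAA CCG TAC ATT TTT TAA TTA TGT TGA CTT AGT AAG GCC TCG GTG AAT TAG TAG AAT GTA ATC — ATG at 10, stop TAA at 22 → 15 nt.
Frame 2: ATA GAT AAA TGC CGC GCC TGT AAC CGT ACA TTT TTT AAT TAT GTT GAC TTA GTA AGG CCT CGG TGA ATT AGT AGA ATG TAA TCG — ATG at 77, stop TAA at 80 → 6 nt.
Frame 3: TAG ATA AAT GCC GCG CCT GTA ACC GTA CAT TTT TTA ATT ATG TTG ACT TAG TAA GGC CTC GGT GAA TTA GTA GAA TGT AAT — ATG at 42, stop TAG at 51 → 12 nt.
Longest ORF is 15 nt in frame 1 (positions 10–24).

1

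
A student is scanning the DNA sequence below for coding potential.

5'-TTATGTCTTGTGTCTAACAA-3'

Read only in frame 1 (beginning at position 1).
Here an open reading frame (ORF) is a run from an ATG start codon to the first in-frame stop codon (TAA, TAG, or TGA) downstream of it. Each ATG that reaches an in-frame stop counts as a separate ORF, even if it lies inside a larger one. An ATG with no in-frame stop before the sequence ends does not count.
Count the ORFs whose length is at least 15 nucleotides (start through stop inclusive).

Frame 1: TTA TGT CTT GTG TCT AAC — no ATG→stop ORF.
No ORF reaches 15 nucleotides. Count = 0.

0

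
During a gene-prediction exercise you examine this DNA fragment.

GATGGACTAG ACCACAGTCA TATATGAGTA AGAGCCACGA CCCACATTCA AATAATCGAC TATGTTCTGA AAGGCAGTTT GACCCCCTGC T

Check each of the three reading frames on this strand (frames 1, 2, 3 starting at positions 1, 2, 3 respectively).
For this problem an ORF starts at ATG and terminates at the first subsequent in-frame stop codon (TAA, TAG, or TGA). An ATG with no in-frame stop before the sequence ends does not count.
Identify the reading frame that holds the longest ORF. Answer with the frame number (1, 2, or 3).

Frame 1: GAT GGA CTA GAC CAC AGT CAT ATA TGA GTA AGA GCC ACG ACC CAC ATT CAA ATA ATC GAC TAT GTT CTG AAA GGC AGT TTG ACC CCC TGC — no ATG→stop ORF.
Frame 2: ATG GAC TAG ACC ACA GTC ATA TAT GAG TAA GAG CCA CGA CCC ACA TTC AAA TAA TCG ACT ATG TTC TGA AAG GCA GTT TGA CCC CCT GCT — ATG at 2, stop TAG at 8 → 9 nt; ATG at 62, stop TGA at 68 → 9 nt.
Frame 3: TGG ACT AGA CCA CAG TCA TAT ATG AGT AAG AGC CAC GAC CCA CAT TCA AAT AAT CGA CTA TGT TCT GAA AGG CAG TTT GAC CCC CTG — no ATG→stop ORF.
Longest ORF is 9 nt in frame 2 (positions 2–10).

2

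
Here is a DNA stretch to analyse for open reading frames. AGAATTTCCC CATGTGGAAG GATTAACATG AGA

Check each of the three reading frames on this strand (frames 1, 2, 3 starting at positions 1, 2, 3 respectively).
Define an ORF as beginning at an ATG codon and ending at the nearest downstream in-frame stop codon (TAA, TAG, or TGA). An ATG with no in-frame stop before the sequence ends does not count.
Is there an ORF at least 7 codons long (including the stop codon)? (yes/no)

no

Frame 1: AGA ATT TCC CCA TGT GGA AGG ATT AAC ATG AGA — no ATG→stop ORF.
Frame 2: GAA TTT CCC CAT GTG GAA GGA TTA ACA TGA — no ATG→stop ORF.
Frame 3: AAT TTC CCC ATG TGG AAG GAT TAA CAT GAG — ATG at 12, stop TAA at 24 → 15 nt.
Largest ORF found is 5 codons < 7, so no.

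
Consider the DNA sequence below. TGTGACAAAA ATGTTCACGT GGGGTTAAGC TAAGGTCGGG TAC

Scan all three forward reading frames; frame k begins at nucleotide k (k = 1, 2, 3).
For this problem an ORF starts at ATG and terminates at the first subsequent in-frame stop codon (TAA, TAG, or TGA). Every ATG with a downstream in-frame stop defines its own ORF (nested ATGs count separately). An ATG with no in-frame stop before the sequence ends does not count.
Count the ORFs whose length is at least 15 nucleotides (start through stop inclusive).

Frame 1: TGT GAC AAA AAT GTT CAC GTG GGG TTA AGC TAA GGT CGG GTA — no ATG→stop ORF.
Frame 2: GTG ACA AAA ATG TTC ACG TGG GGT TAA GCT AAG GTC GGG TAC — ATG at 11, stop TAA at 26 → 18 nt.
Frame 3: TGA CAA AAA TGT TCA CGT GGG GTT AAG CTA AGG TCG GGT — no ATG→stop ORF.
ORFs ≥ 15 nucleotides: frame 2 11–28 (18 nucleotides). Count = 1.

1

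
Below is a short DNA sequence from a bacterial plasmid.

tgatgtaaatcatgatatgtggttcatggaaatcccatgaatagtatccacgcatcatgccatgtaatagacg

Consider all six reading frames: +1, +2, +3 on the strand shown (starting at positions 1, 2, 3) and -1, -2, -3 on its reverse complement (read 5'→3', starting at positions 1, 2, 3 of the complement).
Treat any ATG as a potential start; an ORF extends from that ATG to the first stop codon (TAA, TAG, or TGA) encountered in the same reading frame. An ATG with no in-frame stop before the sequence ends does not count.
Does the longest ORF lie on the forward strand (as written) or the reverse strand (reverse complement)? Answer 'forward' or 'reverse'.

forward

Reverse complement (5'→3'): CGTCTATTACATGGCATGATGCGTGGATACTATTCATGGGATTTCCATGAACCACATATCATGATTTACATCA
Frame +1: TGA TGT AAA TCA TGA TAT GTG GTT CAT GGA AAT CCC ATG AAT AGT ATC CAC GCA TCA TGC CAT GTA ATA GAC — no ATG→stop ORF.
Frame +2: GAT GTA AAT CAT GAT ATG TGG TTC ATG GAA ATC CCA TGA ATA GTA TCC ACG CAT CAT GCC ATG TAA TAG ACG — ATG at 17, stop TGA at 38 → 24 nt; ATG at 26, stop TGA at 38 → 15 nt; ATG at 62, stop TAA at 65 → 6 nt.
Frame +3: ATG TAA ATC ATG ATA TGT GGT TCA TGG AAA TCC CAT GAA TAG TAT CCA CGC ATC ATG CCA TGT AAT AGA — ATG at 3, stop TAA at 6 → 6 nt; ATG at 12, stop TAG at 42 → 33 nt.
Frame -1: CGT CTA TTA CAT GGC ATG ATG CGT GGA TAC TAT TCA TGG GAT TTC CAT GAA CCA CAT ATC ATG ATT TAC ATC — no ATG→stop ORF.
Frame -2: GTC TAT TAC ATG GCA TGA TGC GTG GAT ACT ATT CAT GGG ATT TCC ATG AAC CAC ATA TCA TGA TTT ACA TCA — ATG at 11, stop TGA at 17 → 9 nt; ATG at 47, stop TGA at 62 → 18 nt.
Frame -3: TCT ATT ACA TGG CAT GAT GCG TGG ATA CTA TTC ATG GGA TTT CCA TGA ACC ACA TAT CAT GAT TTA CAT — ATG at 36, stop TGA at 48 → 15 nt.
Forward-strand max 33 nt; reverse-strand max 18 nt. The forward strand has the longer ORF.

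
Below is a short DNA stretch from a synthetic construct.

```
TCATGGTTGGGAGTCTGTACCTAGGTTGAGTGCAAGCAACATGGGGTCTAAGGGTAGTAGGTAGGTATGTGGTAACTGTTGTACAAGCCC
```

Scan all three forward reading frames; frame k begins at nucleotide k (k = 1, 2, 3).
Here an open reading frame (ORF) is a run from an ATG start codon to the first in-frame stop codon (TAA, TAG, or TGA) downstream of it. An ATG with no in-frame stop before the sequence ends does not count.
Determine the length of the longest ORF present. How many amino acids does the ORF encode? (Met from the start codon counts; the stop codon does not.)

Frame 1: TCA TGG TTG GGA GTC TGT ACC TAG GTT GAG TGC AAG CAA CAT GGG GTC TAA GGG TAG TAG GTA GGT ATG TGG TAA CTG TTG TAC AAG CCC — ATG at 67, stop TAA at 73 → 9 nt.
Frame 2: CAT GGT TGG GAG TCT GTA CCT AGG TTG AGT GCA AGC AAC ATG GGG TCT AAG GGT AGT AGG TAG GTA TGT GGT AAC TGT TGT ACA AGC — ATG at 41, stop TAG at 62 → 24 nt.
Frame 3: ATG GTT GGG AGT CTG TAC CTA GGT TGA GTG CAA GCA ACA TGG GGT CTA AGG GTA GTA GGT AGG TAT GTG GTA ACT GTT GTA CAA GCC — ATG at 3, stop TGA at 27 → 27 nt.
Longest: frame 3, positions 3–29, 27 nt = 9 codons = 8 aa. → 8 amino acids.

8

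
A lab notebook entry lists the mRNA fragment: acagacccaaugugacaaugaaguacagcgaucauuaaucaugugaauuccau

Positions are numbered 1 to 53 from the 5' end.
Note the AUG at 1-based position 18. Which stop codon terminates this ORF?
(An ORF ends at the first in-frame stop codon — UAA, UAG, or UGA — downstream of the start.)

Codons from position 18: AUG (18–20), AAG (21–23), UAC (24–26), AGC (27–29), GAU (30–32), CAU (33–35), UAA (36–38).
The first in-frame stop codon is UAA.

UAA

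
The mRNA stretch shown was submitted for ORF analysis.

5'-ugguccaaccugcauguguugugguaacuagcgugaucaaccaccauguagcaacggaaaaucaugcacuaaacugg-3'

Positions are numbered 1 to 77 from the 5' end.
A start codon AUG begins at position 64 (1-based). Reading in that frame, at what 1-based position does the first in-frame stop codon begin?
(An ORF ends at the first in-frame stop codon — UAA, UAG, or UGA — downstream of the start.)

70

Codons from position 64: AUG (64–66), CAC (67–69), UAA (70–72).
UAA is a stop codon; it begins at position 70.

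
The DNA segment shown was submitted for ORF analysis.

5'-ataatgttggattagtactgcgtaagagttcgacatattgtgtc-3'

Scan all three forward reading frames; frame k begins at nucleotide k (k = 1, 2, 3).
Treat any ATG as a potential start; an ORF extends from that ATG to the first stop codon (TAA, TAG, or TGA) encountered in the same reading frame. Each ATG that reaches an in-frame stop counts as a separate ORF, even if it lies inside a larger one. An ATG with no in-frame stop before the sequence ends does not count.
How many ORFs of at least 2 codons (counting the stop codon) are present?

Frame 1: ATA ATG TTG GAT TAG TAC TGC GTA AGA GTT CGA CAT ATT GTG — ATG at 4, stop TAG at 13 → 12 nt.
Frame 2: TAA TGT TGG ATT AGT ACT GCG TAA GAG TTC GAC ATA TTG TGT — no ATG→stop ORF.
Frame 3: AAT GTT GGA TTA GTA CTG CGT AAG AGT TCG ACA TAT TGT GTC — no ATG→stop ORF.
ORFs ≥ 2 codons: frame 1 4–15 (4 codons). Count = 1.

1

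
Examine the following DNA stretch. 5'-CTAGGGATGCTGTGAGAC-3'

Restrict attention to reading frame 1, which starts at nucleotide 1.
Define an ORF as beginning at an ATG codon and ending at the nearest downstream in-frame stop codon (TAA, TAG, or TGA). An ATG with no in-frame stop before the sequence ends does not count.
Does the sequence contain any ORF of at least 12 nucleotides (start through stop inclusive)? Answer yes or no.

Frame 1: CTA GGG ATG CTG TGA GAC — ATG at 7, stop TGA at 13 → 9 nt.
Largest ORF found is 9 nucleotides < 12, so no.

no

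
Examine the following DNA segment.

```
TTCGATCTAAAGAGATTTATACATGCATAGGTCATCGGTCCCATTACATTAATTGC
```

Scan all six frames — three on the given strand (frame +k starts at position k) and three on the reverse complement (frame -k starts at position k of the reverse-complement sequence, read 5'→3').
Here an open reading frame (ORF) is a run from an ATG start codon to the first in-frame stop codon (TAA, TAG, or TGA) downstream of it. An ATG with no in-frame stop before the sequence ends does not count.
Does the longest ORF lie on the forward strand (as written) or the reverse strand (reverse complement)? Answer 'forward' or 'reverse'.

forward

Reverse complement (5'→3'): GCAATTAATGTAATGGGACCGATGACCTATGCATGTATAAATCTCTTTAGATCGAA
Frame +1: TTC GAT CTA AAG AGA TTT ATA CAT GCA TAG GTC ATC GGT CCC ATT ACA TTA ATT — no ATG→stop ORF.
Frame +2: TCG ATC TAA AGA GAT TTA TAC ATG CAT AGG TCA TCG GTC CCA TTA CAT TAA TTG — ATG at 23, stop TAA at 50 → 30 nt.
Frame +3: CGA TCT AAA GAG ATT TAT ACA TGC ATA GGT CAT CGG TCC CAT TAC ATT AAT TGC — no ATG→stop ORF.
Frame -1: GCA ATT AAT GTA ATG GGA CCG ATG ACC TAT GCA TGT ATA AAT CTC TTT AGA TCG — no ATG→stop ORF.
Frame -2: CAA TTA ATG TAA TGG GAC CGA TGA CCT ATG CAT GTA TAA ATC TCT TTA GAT CGA — ATG at 8, stop TAA at 11 → 6 nt; ATG at 29, stop TAA at 38 → 12 nt.
Frame -3: AAT TAA TGT AAT GGG ACC GAT GAC CTA TGC ATG TAT AAA TCT CTT TAG ATC GAA — ATG at 33, stop TAG at 48 → 18 nt.
Forward-strand max 30 nt; reverse-strand max 18 nt. The forward strand has the longer ORF.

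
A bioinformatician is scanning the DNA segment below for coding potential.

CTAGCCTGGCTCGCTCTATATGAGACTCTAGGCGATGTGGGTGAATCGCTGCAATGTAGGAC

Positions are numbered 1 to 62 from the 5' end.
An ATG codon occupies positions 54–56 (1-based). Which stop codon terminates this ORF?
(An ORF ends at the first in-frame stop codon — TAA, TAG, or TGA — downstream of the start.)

Codons from position 54: ATG (54–56), TAG (57–59).
The first in-frame stop codon is TAG.

TAG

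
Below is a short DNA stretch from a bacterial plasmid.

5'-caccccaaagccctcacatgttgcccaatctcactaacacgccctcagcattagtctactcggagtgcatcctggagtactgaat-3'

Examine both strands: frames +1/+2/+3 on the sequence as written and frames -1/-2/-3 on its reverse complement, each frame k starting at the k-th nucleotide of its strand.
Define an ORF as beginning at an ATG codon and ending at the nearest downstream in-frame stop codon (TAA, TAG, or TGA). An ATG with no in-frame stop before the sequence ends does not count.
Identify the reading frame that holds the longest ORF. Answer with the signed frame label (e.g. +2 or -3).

Reverse complement (5'→3'): ATTCAGTACTCCAGGATGCACTCCGAGTAGACTAATGCTGAGGGCGTGTTAGTGAGATTGGGCAACATGTGAGGGCTTTGGGGTG
Frame +1: CAC CCC AAA GCC CTC ACA TGT TGC CCA ATC TCA CTA ACA CGC CCT CAG CAT TAG TCT ACT CGG AGT GCA TCC TGG AGT ACT GAA — no ATG→stop ORF.
Frame +2: ACC CCA AAG CCC TCA CAT GTT GCC CAA TCT CAC TAA CAC GCC CTC AGC ATT AGT CTA CTC GGA GTG CAT CCT GGA GTA CTG AAT — no ATG→stop ORF.
Frame +3: CCC CAA AGC CCT CAC ATG TTG CCC AAT CTC ACT AAC ACG CCC TCA GCA TTA GTC TAC TCG GAG TGC ATC CTG GAG TAC TGA — ATG at 18, stop TGA at 81 → 66 nt.
Frame -1: ATT CAG TAC TCC AGG ATG CAC TCC GAG TAG ACT AAT GCT GAG GGC GTG TTA GTG AGA TTG GGC AAC ATG TGA GGG CTT TGG GGT — ATG at 16, stop TAG at 28 → 15 nt; ATG at 67, stop TGA at 70 → 6 nt.
Frame -2: TTC AGT ACT CCA GGA TGC ACT CCG AGT AGA CTA ATG CTG AGG GCG TGT TAG TGA GAT TGG GCA ACA TGT GAG GGC TTT GGG GTG — ATG at 35, stop TAG at 50 → 18 nt.
Frame -3: TCA GTA CTC CAG GAT GCA CTC CGA GTA GAC TAA TGC TGA GGG CGT GTT AGT GAG ATT GGG CAA CAT GTG AGG GCT TTG GGG — no ATG→stop ORF.
Longest ORF is 66 nt in frame +3 (positions 18–83).

+3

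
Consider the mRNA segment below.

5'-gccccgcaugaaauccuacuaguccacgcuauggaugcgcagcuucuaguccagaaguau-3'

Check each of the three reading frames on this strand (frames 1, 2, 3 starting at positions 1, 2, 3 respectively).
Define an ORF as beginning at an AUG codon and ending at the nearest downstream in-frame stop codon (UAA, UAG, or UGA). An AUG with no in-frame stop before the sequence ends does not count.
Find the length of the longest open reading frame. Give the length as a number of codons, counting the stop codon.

5

Frame 1: GCC CCG CAU GAA AUC CUA CUA GUC CAC GCU AUG GAU GCG CAG CUU CUA GUC CAG AAG UAU — no AUG→stop ORF.
Frame 2: CCC CGC AUG AAA UCC UAC UAG UCC ACG CUA UGG AUG CGC AGC UUC UAG UCC AGA AGU — AUG at 8, stop UAG at 20 → 15 nt; AUG at 35, stop UAG at 47 → 15 nt.
Frame 3: CCC GCA UGA AAU CCU ACU AGU CCA CGC UAU GGA UGC GCA GCU UCU AGU CCA GAA GUA — no AUG→stop ORF.
Longest: frame 2, positions 8–22, 15 nt = 5 codons = 4 aa. → 5 codons.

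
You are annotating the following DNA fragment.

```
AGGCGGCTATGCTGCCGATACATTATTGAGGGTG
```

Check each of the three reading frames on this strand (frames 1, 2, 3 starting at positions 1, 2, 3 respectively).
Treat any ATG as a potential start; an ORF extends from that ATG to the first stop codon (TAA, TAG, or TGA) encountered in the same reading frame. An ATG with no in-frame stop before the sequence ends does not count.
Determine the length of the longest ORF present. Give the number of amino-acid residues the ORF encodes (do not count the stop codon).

6

Frame 1: AGG CGG CTA TGC TGC CGA TAC ATT ATT GAG GGT — no ATG→stop ORF.
Frame 2: GGC GGC TAT GCT GCC GAT ACA TTA TTG AGG GTG — no ATG→stop ORF.
Frame 3: GCG GCT ATG CTG CCG ATA CAT TAT TGA GGG — ATG at 9, stop TGA at 27 → 21 nt.
Longest: frame 3, positions 9–29, 21 nt = 7 codons = 6 aa. → 6 amino acids.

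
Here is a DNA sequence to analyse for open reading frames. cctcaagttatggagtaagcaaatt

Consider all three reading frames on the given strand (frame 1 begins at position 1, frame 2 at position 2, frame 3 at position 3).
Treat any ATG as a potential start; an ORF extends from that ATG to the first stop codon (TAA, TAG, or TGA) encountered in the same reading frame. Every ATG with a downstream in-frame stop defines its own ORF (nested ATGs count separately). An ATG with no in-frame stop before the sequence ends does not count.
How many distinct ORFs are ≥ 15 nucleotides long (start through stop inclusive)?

0

Frame 1: CCT CAA GTT ATG GAG TAA GCA AAT — ATG at 10, stop TAA at 16 → 9 nt.
Frame 2: CTC AAG TTA TGG AGT AAG CAA ATT — no ATG→stop ORF.
Frame 3: TCA AGT TAT GGA GTA AGC AAA — no ATG→stop ORF.
No ORF reaches 15 nucleotides. Count = 0.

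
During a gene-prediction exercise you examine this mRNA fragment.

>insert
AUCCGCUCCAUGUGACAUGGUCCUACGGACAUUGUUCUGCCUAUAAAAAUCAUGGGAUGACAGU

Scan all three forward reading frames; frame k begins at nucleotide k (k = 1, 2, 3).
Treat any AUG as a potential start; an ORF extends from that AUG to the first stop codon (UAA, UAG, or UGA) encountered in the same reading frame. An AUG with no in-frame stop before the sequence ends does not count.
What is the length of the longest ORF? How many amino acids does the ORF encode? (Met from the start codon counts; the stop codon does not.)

9

Frame 1: AUC CGC UCC AUG UGA CAU GGU CCU ACG GAC AUU GUU CUG CCU AUA AAA AUC AUG GGA UGA CAG — AUG at 10, stop UGA at 13 → 6 nt; AUG at 52, stop UGA at 58 → 9 nt.
Frame 2: UCC GCU CCA UGU GAC AUG GUC CUA CGG ACA UUG UUC UGC CUA UAA AAA UCA UGG GAU GAC AGU — AUG at 17, stop UAA at 44 → 30 nt.
Frame 3: CCG CUC CAU GUG ACA UGG UCC UAC GGA CAU UGU UCU GCC UAU AAA AAU CAU GGG AUG ACA — no AUG→stop ORF.
Longest: frame 2, positions 17–46, 30 nt = 10 codons = 9 aa. → 9 amino acids.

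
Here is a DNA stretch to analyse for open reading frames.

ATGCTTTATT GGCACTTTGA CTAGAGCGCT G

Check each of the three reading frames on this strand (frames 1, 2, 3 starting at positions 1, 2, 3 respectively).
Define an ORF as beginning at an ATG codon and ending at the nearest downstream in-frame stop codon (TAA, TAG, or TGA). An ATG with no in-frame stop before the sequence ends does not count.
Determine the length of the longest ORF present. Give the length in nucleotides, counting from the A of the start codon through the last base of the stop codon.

Frame 1: ATG CTT TAT TGG CAC TTT GAC TAG AGC GCT — ATG at 1, stop TAG at 22 → 24 nt.
Frame 2: TGC TTT ATT GGC ACT TTG ACT AGA GCG CTG — no ATG→stop ORF.
Frame 3: GCT TTA TTG GCA CTT TGA CTA GAG CGC — no ATG→stop ORF.
Longest: frame 1, positions 1–24, 24 nt = 8 codons = 7 aa. → 24 nucleotides.

24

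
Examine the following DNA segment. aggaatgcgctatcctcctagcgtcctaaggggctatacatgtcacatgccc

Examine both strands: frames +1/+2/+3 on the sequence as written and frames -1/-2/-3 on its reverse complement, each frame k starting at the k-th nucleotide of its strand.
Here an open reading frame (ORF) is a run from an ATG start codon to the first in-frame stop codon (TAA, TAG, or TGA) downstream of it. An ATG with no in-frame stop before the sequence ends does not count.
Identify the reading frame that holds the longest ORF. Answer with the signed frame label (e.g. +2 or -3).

Reverse complement (5'→3'): GGGCATGTGACATGTATAGCCCCTTAGGACGCTAGGAGGATAGCGCATTCCT
Frame +1: AGG AAT GCG CTA TCC TCC TAG CGT CCT AAG GGG CTA TAC ATG TCA CAT GCC — no ATG→stop ORF.
Frame +2: GGA ATG CGC TAT CCT CCT AGC GTC CTA AGG GGC TAT ACA TGT CAC ATG CCC — no ATG→stop ORF.
Frame +3: GAA TGC GCT ATC CTC CTA GCG TCC TAA GGG GCT ATA CAT GTC ACA TGC — no ATG→stop ORF.
Frame -1: GGG CAT GTG ACA TGT ATA GCC CCT TAG GAC GCT AGG AGG ATA GCG CAT TCC — no ATG→stop ORF.
Frame -2: GGC ATG TGA CAT GTA TAG CCC CTT AGG ACG CTA GGA GGA TAG CGC ATT CCT — ATG at 5, stop TGA at 8 → 6 nt.
Frame -3: GCA TGT GAC ATG TAT AGC CCC TTA GGA CGC TAG GAG GAT AGC GCA TTC — ATG at 12, stop TAG at 33 → 24 nt.
Longest ORF is 24 nt in frame -3 (positions 12–35).

-3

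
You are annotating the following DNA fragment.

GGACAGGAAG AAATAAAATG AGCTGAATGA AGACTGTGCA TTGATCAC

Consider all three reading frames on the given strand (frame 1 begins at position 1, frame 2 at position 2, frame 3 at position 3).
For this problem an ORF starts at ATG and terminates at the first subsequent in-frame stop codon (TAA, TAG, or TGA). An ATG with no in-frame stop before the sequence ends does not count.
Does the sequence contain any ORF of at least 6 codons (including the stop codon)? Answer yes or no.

Frame 1: GGA CAG GAA GAA ATA AAA TGA GCT GAA TGA AGA CTG TGC ATT GAT CAC — no ATG→stop ORF.
Frame 2: GAC AGG AAG AAA TAA AAT GAG CTG AAT GAA GAC TGT GCA TTG ATC — no ATG→stop ORF.
Frame 3: ACA GGA AGA AAT AAA ATG AGC TGA ATG AAG ACT GTG CAT TGA TCA — ATG at 18, stop TGA at 24 → 9 nt; ATG at 27, stop TGA at 42 → 18 nt.
Frame 3 has an ORF of 6 codons (positions 27–44) ≥ 6, so yes.

yes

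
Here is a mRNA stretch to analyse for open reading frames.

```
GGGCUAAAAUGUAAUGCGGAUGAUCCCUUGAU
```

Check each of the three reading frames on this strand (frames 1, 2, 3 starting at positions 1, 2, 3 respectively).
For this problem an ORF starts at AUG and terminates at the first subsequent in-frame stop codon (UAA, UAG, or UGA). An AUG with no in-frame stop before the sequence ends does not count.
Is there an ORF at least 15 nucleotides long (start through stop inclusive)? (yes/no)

Frame 1: GGG CUA AAA UGU AAU GCG GAU GAU CCC UUG — no AUG→stop ORF.
Frame 2: GGC UAA AAU GUA AUG CGG AUG AUC CCU UGA — AUG at 14, stop UGA at 29 → 18 nt; AUG at 20, stop UGA at 29 → 12 nt.
Frame 3: GCU AAA AUG UAA UGC GGA UGA UCC CUU GAU — AUG at 9, stop UAA at 12 → 6 nt.
Frame 2 has an ORF of 18 nucleotides (positions 14–31) ≥ 15, so yes.

yes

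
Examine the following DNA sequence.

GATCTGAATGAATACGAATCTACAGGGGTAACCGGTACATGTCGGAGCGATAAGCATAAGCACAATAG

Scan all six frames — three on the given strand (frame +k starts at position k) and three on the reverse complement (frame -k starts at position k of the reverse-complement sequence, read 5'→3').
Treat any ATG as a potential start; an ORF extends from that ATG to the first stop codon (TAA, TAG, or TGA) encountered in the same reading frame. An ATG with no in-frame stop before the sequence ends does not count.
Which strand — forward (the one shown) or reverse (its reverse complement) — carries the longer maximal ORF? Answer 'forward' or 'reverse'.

forward

Reverse complement (5'→3'): CTATTGTGCTTATGCTTATCGCTCCGACATGTACCGGTTACCCCTGTAGATTCGTATTCATTCAGATC
Frame +1: GAT CTG AAT GAA TAC GAA TCT ACA GGG GTA ACC GGT ACA TGT CGG AGC GAT AAG CAT AAG CAC AAT — no ATG→stop ORF.
Frame +2: ATC TGA ATG AAT ACG AAT CTA CAG GGG TAA CCG GTA CAT GTC GGA GCG ATA AGC ATA AGC ACA ATA — ATG at 8, stop TAA at 29 → 24 nt.
Frame +3: TCT GAA TGA ATA CGA ATC TAC AGG GGT AAC CGG TAC ATG TCG GAG CGA TAA GCA TAA GCA CAA TAG — ATG at 39, stop TAA at 51 → 15 nt.
Frame -1: CTA TTG TGC TTA TGC TTA TCG CTC CGA CAT GTA CCG GTT ACC CCT GTA GAT TCG TAT TCA TTC AGA — no ATG→stop ORF.
Frame -2: TAT TGT GCT TAT GCT TAT CGC TCC GAC ATG TAC CGG TTA CCC CTG TAG ATT CGT ATT CAT TCA GAT — ATG at 29, stop TAG at 47 → 21 nt.
Frame -3: ATT GTG CTT ATG CTT ATC GCT CCG ACA TGT ACC GGT TAC CCC TGT AGA TTC GTA TTC ATT CAG ATC — no ATG→stop ORF.
Forward-strand max 24 nt; reverse-strand max 21 nt. The forward strand has the longer ORF.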